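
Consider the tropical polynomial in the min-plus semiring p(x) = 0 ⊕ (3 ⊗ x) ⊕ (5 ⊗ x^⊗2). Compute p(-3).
p(-3) = -1

A tropical monomial a ⊗ x^⊗i evaluates to a + i · x. Evaluating each term at x = -3:
  Term 0 contributes 0 + 0 · -3 = 0
  Term 1 contributes 3 + 1 · -3 = 0
  Term 2 contributes 5 + 2 · -3 = -1
p(-3) = ⊕ of these = min[0, 0, -1] = -1.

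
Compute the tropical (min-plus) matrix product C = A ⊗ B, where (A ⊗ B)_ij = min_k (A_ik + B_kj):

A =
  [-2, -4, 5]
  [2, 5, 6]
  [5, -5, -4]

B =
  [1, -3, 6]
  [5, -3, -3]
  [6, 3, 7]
A ⊗ B =
  [-1, -7, -7]
  [3, -1, 2]
  [0, -8, -8]

Apply the min-plus product entry-by-entry:
  C[0][0] = min over k of (A[0][0] + B[0][0] = -2 + 1 = -1, A[0][1] + B[1][0] = -4 + 5 = 1, A[0][2] + B[2][0] = 5 + 6 = 11) = -1 (attained at k = 0)
  C[0][1] = min over k of (A[0][0] + B[0][1] = -2 + -3 = -5, A[0][1] + B[1][1] = -4 + -3 = -7, A[0][2] + B[2][1] = 5 + 3 = 8) = -7 (attained at k = 1)
  C[0][2] = min over k of (A[0][0] + B[0][2] = -2 + 6 = 4, A[0][1] + B[1][2] = -4 + -3 = -7, A[0][2] + B[2][2] = 5 + 7 = 12) = -7 (attained at k = 1)
  C[1][0] = min over k of (A[1][0] + B[0][0] = 2 + 1 = 3, A[1][1] + B[1][0] = 5 + 5 = 10, A[1][2] + B[2][0] = 6 + 6 = 12) = 3 (attained at k = 0)
  C[1][1] = min over k of (A[1][0] + B[0][1] = 2 + -3 = -1, A[1][1] + B[1][1] = 5 + -3 = 2, A[1][2] + B[2][1] = 6 + 3 = 9) = -1 (attained at k = 0)
  C[1][2] = min over k of (A[1][0] + B[0][2] = 2 + 6 = 8, A[1][1] + B[1][2] = 5 + -3 = 2, A[1][2] + B[2][2] = 6 + 7 = 13) = 2 (attained at k = 1)
  C[2][0] = min over k of (A[2][0] + B[0][0] = 5 + 1 = 6, A[2][1] + B[1][0] = -5 + 5 = 0, A[2][2] + B[2][0] = -4 + 6 = 2) = 0 (attained at k = 1)
  C[2][1] = min over k of (A[2][0] + B[0][1] = 5 + -3 = 2, A[2][1] + B[1][1] = -5 + -3 = -8, A[2][2] + B[2][1] = -4 + 3 = -1) = -8 (attained at k = 1)
  C[2][2] = min over k of (A[2][0] + B[0][2] = 5 + 6 = 11, A[2][1] + B[1][2] = -5 + -3 = -8, A[2][2] + B[2][2] = -4 + 7 = 3) = -8 (attained at k = 1)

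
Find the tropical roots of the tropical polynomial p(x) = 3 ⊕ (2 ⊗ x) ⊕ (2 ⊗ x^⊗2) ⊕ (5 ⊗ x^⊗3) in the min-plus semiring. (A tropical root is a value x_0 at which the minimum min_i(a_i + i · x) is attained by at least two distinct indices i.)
Roots: {-3, 0, 1}

Each tropical root is a break point of the lower envelope of the lines y = a_i + i · x (there are 4 lines, with slopes 0, 1, ..., 3). Only the lines that attain the minimum somewhere contribute to roots; other lines are dominated. Here the surviving (envelope) indices are i = 3, i = 2, i = 1, i = 0.
Intersections between consecutive envelope lines give the roots: for adjacent envelope indices i < j the intersection is x = (a_i − a_j) / (j − i). Reading off the sorted break points: {-3, 0, 1}.
Verification: at each break x_0, at least two indices attain the minimum of min_i(a_i + i · x_0).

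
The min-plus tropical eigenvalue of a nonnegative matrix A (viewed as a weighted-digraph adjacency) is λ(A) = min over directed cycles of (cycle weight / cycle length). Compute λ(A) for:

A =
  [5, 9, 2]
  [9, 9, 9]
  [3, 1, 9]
λ(A) = 5/2

Enumerate directed cycles and compute their means (weight / length). Sample:
  cycle 0 → 0: weight = 5, length = 1, mean = 5/1 ≈ 5.000
  cycle 1 → 1: weight = 9, length = 1, mean = 9/1 ≈ 9.000
  cycle 2 → 2: weight = 9, length = 1, mean = 9/1 ≈ 9.000
  cycle 0 → 1 → 0: weight = 18, length = 2, mean = 18/2 ≈ 9.000
  cycle 0 → 2 → 0: weight = 5, length = 2, mean = 5/2 ≈ 2.500
  cycle 1 → 0 → 1: weight = 18, length = 2, mean = 18/2 ≈ 9.000
Minimum mean = 2.500, attained e.g. along the cycle 0 → 2 → 0 with weight 5 and length 2. So λ(A) = 5/2 = 5/2.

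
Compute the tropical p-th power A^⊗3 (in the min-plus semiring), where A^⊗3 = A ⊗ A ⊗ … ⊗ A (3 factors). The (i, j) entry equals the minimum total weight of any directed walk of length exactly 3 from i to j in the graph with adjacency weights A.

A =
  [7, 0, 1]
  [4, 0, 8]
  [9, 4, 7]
A^⊗3 =
  [4, 0, 5]
  [4, 0, 5]
  [8, 4, 9]

Each entry (A^⊗3)_ij equals the minimum over all length-3 walks i = v_0 → v_1 → … → v_3 = j of Σ_t A[v_t][v_{t+1}]. For example, for (i, j) = (0, 2) we minimise over 9 possible intermediate vertex sequences; the minimum is 5, attained along the walk 0 → 1 → 0 → 2.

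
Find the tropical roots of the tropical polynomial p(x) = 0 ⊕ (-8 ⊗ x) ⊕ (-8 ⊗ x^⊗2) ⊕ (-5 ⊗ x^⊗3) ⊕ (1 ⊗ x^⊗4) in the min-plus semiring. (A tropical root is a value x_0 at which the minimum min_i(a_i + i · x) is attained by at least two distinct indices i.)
Roots: {-6, -3, 0, 8}

Each tropical root is a break point of the lower envelope of the lines y = a_i + i · x (there are 5 lines, with slopes 0, 1, ..., 4). Only the lines that attain the minimum somewhere contribute to roots; other lines are dominated. Here the surviving (envelope) indices are i = 4, i = 3, i = 2, i = 1, i = 0.
Intersections between consecutive envelope lines give the roots: for adjacent envelope indices i < j the intersection is x = (a_i − a_j) / (j − i). Reading off the sorted break points: {-6, -3, 0, 8}.
Verification: at each break x_0, at least two indices attain the minimum of min_i(a_i + i · x_0).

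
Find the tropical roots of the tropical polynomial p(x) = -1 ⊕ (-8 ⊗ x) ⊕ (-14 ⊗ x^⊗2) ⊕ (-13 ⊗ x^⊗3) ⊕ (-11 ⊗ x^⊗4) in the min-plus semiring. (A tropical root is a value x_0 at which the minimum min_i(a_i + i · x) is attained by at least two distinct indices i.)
Roots: {-2, -1, 6, 7}

Each tropical root is a break point of the lower envelope of the lines y = a_i + i · x (there are 5 lines, with slopes 0, 1, ..., 4). Only the lines that attain the minimum somewhere contribute to roots; other lines are dominated. Here the surviving (envelope) indices are i = 4, i = 3, i = 2, i = 1, i = 0.
Intersections between consecutive envelope lines give the roots: for adjacent envelope indices i < j the intersection is x = (a_i − a_j) / (j − i). Reading off the sorted break points: {-2, -1, 6, 7}.
Verification: at each break x_0, at least two indices attain the minimum of min_i(a_i + i · x_0).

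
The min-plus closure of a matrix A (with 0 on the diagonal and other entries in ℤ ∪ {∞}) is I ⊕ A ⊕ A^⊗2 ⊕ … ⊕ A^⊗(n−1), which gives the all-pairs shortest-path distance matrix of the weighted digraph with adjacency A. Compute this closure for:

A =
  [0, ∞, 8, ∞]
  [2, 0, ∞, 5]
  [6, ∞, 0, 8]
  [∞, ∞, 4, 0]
Closure =
  [0, ∞, 8, 16]
  [2, 0, 9, 5]
  [6, ∞, 0, 8]
  [10, ∞, 4, 0]

This is the Floyd-Warshall all-pairs shortest-path computation. For each intermediate vertex k = 0, 1, …, 3, update dist[i][j] ← min(dist[i][j], dist[i][k] + dist[k][j]). The final matrix gives, for each (i, j), the minimum total weight of any directed path from i to j (possibly empty when i = j).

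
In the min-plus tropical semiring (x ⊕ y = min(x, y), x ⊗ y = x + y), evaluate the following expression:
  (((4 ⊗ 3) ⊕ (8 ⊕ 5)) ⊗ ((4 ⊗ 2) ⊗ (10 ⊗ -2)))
(((4 ⊗ 3) ⊕ (8 ⊕ 5)) ⊗ ((4 ⊗ 2) ⊗ (10 ⊗ -2))) = 19

Expand innermost to outermost. Recall ⊕ takes the minimum of its arguments and ⊗ takes their sum. Working out the expression (((4 ⊗ 3) ⊕ (8 ⊕ 5)) ⊗ ((4 ⊗ 2) ⊗ (10 ⊗ -2))) gives 19.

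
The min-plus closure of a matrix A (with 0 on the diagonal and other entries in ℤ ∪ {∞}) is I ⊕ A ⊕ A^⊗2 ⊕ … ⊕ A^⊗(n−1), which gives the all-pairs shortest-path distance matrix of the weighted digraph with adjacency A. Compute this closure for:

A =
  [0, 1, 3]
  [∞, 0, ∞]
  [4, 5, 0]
Closure =
  [0, 1, 3]
  [∞, 0, ∞]
  [4, 5, 0]

This is the Floyd-Warshall all-pairs shortest-path computation. For each intermediate vertex k = 0, 1, …, 2, update dist[i][j] ← min(dist[i][j], dist[i][k] + dist[k][j]). The final matrix gives, for each (i, j), the minimum total weight of any directed path from i to j (possibly empty when i = j).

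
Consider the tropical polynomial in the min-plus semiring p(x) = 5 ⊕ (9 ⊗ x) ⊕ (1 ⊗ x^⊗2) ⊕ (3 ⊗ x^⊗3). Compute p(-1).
p(-1) = -1

A tropical monomial a ⊗ x^⊗i evaluates to a + i · x. Evaluating each term at x = -1:
  Term 0 contributes 5 + 0 · -1 = 5
  Term 1 contributes 9 + 1 · -1 = 8
  Term 2 contributes 1 + 2 · -1 = -1
  Term 3 contributes 3 + 3 · -1 = 0
p(-1) = ⊕ of these = min[5, 8, -1, 0] = -1.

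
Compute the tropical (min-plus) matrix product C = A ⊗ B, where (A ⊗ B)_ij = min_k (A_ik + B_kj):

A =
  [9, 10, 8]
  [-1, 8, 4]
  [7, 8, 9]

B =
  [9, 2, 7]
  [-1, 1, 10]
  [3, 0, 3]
A ⊗ B =
  [9, 8, 11]
  [7, 1, 6]
  [7, 9, 12]

Apply the min-plus product entry-by-entry:
  C[0][0] = min over k of (A[0][0] + B[0][0] = 9 + 9 = 18, A[0][1] + B[1][0] = 10 + -1 = 9, A[0][2] + B[2][0] = 8 + 3 = 11) = 9 (attained at k = 1)
  C[0][1] = min over k of (A[0][0] + B[0][1] = 9 + 2 = 11, A[0][1] + B[1][1] = 10 + 1 = 11, A[0][2] + B[2][1] = 8 + 0 = 8) = 8 (attained at k = 2)
  C[0][2] = min over k of (A[0][0] + B[0][2] = 9 + 7 = 16, A[0][1] + B[1][2] = 10 + 10 = 20, A[0][2] + B[2][2] = 8 + 3 = 11) = 11 (attained at k = 2)
  C[1][0] = min over k of (A[1][0] + B[0][0] = -1 + 9 = 8, A[1][1] + B[1][0] = 8 + -1 = 7, A[1][2] + B[2][0] = 4 + 3 = 7) = 7 (attained at k = 1)
  C[1][1] = min over k of (A[1][0] + B[0][1] = -1 + 2 = 1, A[1][1] + B[1][1] = 8 + 1 = 9, A[1][2] + B[2][1] = 4 + 0 = 4) = 1 (attained at k = 0)
  C[1][2] = min over k of (A[1][0] + B[0][2] = -1 + 7 = 6, A[1][1] + B[1][2] = 8 + 10 = 18, A[1][2] + B[2][2] = 4 + 3 = 7) = 6 (attained at k = 0)
  C[2][0] = min over k of (A[2][0] + B[0][0] = 7 + 9 = 16, A[2][1] + B[1][0] = 8 + -1 = 7, A[2][2] + B[2][0] = 9 + 3 = 12) = 7 (attained at k = 1)
  C[2][1] = min over k of (A[2][0] + B[0][1] = 7 + 2 = 9, A[2][1] + B[1][1] = 8 + 1 = 9, A[2][2] + B[2][1] = 9 + 0 = 9) = 9 (attained at k = 0)
  C[2][2] = min over k of (A[2][0] + B[0][2] = 7 + 7 = 14, A[2][1] + B[1][2] = 8 + 10 = 18, A[2][2] + B[2][2] = 9 + 3 = 12) = 12 (attained at k = 2)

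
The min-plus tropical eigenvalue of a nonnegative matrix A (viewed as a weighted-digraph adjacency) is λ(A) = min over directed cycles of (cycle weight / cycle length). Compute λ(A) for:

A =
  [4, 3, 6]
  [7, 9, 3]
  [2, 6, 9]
λ(A) = 8/3

Enumerate directed cycles and compute their means (weight / length). Sample:
  cycle 0 → 0: weight = 4, length = 1, mean = 4/1 ≈ 4.000
  cycle 1 → 1: weight = 9, length = 1, mean = 9/1 ≈ 9.000
  cycle 2 → 2: weight = 9, length = 1, mean = 9/1 ≈ 9.000
  cycle 0 → 1 → 0: weight = 10, length = 2, mean = 10/2 ≈ 5.000
  cycle 0 → 2 → 0: weight = 8, length = 2, mean = 8/2 ≈ 4.000
  cycle 1 → 0 → 1: weight = 10, length = 2, mean = 10/2 ≈ 5.000
Minimum mean = 2.667, attained e.g. along the cycle 0 → 1 → 2 → 0 with weight 8 and length 3. So λ(A) = 8/3 = 8/3.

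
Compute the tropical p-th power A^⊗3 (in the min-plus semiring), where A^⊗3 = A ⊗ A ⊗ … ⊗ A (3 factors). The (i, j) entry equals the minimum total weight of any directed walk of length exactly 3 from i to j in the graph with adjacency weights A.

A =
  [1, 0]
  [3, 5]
A^⊗3 =
  [3, 2]
  [5, 4]

Each entry (A^⊗3)_ij equals the minimum over all length-3 walks i = v_0 → v_1 → … → v_3 = j of Σ_t A[v_t][v_{t+1}]. For example, for (i, j) = (0, 1) we minimise over 4 possible intermediate vertex sequences; the minimum is 2, attained along the walk 0 → 0 → 0 → 1.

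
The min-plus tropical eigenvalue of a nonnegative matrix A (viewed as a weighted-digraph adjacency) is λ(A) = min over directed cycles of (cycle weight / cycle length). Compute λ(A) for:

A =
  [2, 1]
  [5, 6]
λ(A) = 2

Enumerate directed cycles and compute their means (weight / length). Sample:
  cycle 0 → 0: weight = 2, length = 1, mean = 2/1 ≈ 2.000
  cycle 1 → 1: weight = 6, length = 1, mean = 6/1 ≈ 6.000
  cycle 0 → 1 → 0: weight = 6, length = 2, mean = 6/2 ≈ 3.000
  cycle 1 → 0 → 1: weight = 6, length = 2, mean = 6/2 ≈ 3.000
Minimum mean = 2.000, attained e.g. along the cycle 0 → 0 with weight 2 and length 1. So λ(A) = 2/1 = 2.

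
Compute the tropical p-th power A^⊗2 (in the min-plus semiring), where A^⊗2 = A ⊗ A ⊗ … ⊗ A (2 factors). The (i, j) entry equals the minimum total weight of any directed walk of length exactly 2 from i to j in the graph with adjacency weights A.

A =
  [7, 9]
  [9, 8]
A^⊗2 =
  [14, 16]
  [16, 16]

Each entry (A^⊗2)_ij equals the minimum over all length-2 walks i = v_0 → v_1 → … → v_2 = j of Σ_t A[v_t][v_{t+1}]. For example, for (i, j) = (0, 1) we minimise over 2 possible intermediate vertex sequences; the minimum is 16, attained along the walk 0 → 0 → 1.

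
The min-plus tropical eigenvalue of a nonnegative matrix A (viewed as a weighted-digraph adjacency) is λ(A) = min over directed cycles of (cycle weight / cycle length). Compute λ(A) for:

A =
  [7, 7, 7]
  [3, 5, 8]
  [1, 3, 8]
λ(A) = 4

Enumerate directed cycles and compute their means (weight / length). Sample:
  cycle 0 → 0: weight = 7, length = 1, mean = 7/1 ≈ 7.000
  cycle 1 → 1: weight = 5, length = 1, mean = 5/1 ≈ 5.000
  cycle 2 → 2: weight = 8, length = 1, mean = 8/1 ≈ 8.000
  cycle 0 → 1 → 0: weight = 10, length = 2, mean = 10/2 ≈ 5.000
  cycle 0 → 2 → 0: weight = 8, length = 2, mean = 8/2 ≈ 4.000
  cycle 1 → 0 → 1: weight = 10, length = 2, mean = 10/2 ≈ 5.000
Minimum mean = 4.000, attained e.g. along the cycle 0 → 2 → 0 with weight 8 and length 2. So λ(A) = 8/2 = 4.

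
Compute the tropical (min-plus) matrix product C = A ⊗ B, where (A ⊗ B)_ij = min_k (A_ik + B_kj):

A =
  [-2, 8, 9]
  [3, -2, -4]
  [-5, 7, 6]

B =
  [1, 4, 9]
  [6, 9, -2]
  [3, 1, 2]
A ⊗ B =
  [-1, 2, 6]
  [-1, -3, -4]
  [-4, -1, 4]

Apply the min-plus product entry-by-entry:
  C[0][0] = min over k of (A[0][0] + B[0][0] = -2 + 1 = -1, A[0][1] + B[1][0] = 8 + 6 = 14, A[0][2] + B[2][0] = 9 + 3 = 12) = -1 (attained at k = 0)
  C[0][1] = min over k of (A[0][0] + B[0][1] = -2 + 4 = 2, A[0][1] + B[1][1] = 8 + 9 = 17, A[0][2] + B[2][1] = 9 + 1 = 10) = 2 (attained at k = 0)
  C[0][2] = min over k of (A[0][0] + B[0][2] = -2 + 9 = 7, A[0][1] + B[1][2] = 8 + -2 = 6, A[0][2] + B[2][2] = 9 + 2 = 11) = 6 (attained at k = 1)
  C[1][0] = min over k of (A[1][0] + B[0][0] = 3 + 1 = 4, A[1][1] + B[1][0] = -2 + 6 = 4, A[1][2] + B[2][0] = -4 + 3 = -1) = -1 (attained at k = 2)
  C[1][1] = min over k of (A[1][0] + B[0][1] = 3 + 4 = 7, A[1][1] + B[1][1] = -2 + 9 = 7, A[1][2] + B[2][1] = -4 + 1 = -3) = -3 (attained at k = 2)
  C[1][2] = min over k of (A[1][0] + B[0][2] = 3 + 9 = 12, A[1][1] + B[1][2] = -2 + -2 = -4, A[1][2] + B[2][2] = -4 + 2 = -2) = -4 (attained at k = 1)
  C[2][0] = min over k of (A[2][0] + B[0][0] = -5 + 1 = -4, A[2][1] + B[1][0] = 7 + 6 = 13, A[2][2] + B[2][0] = 6 + 3 = 9) = -4 (attained at k = 0)
  C[2][1] = min over k of (A[2][0] + B[0][1] = -5 + 4 = -1, A[2][1] + B[1][1] = 7 + 9 = 16, A[2][2] + B[2][1] = 6 + 1 = 7) = -1 (attained at k = 0)
  C[2][2] = min over k of (A[2][0] + B[0][2] = -5 + 9 = 4, A[2][1] + B[1][2] = 7 + -2 = 5, A[2][2] + B[2][2] = 6 + 2 = 8) = 4 (attained at k = 0)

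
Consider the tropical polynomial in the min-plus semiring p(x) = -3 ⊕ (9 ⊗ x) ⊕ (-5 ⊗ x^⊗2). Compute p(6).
p(6) = -3

A tropical monomial a ⊗ x^⊗i evaluates to a + i · x. Evaluating each term at x = 6:
  Term 0 contributes -3 + 0 · 6 = -3
  Term 1 contributes 9 + 1 · 6 = 15
  Term 2 contributes -5 + 2 · 6 = 7
p(6) = ⊕ of these = min[-3, 15, 7] = -3.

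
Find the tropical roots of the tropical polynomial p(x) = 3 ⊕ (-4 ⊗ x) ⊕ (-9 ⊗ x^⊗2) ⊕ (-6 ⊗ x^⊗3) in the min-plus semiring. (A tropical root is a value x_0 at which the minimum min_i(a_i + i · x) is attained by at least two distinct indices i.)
Roots: {-3, 5, 7}

Each tropical root is a break point of the lower envelope of the lines y = a_i + i · x (there are 4 lines, with slopes 0, 1, ..., 3). Only the lines that attain the minimum somewhere contribute to roots; other lines are dominated. Here the surviving (envelope) indices are i = 3, i = 2, i = 1, i = 0.
Intersections between consecutive envelope lines give the roots: for adjacent envelope indices i < j the intersection is x = (a_i − a_j) / (j − i). Reading off the sorted break points: {-3, 5, 7}.
Verification: at each break x_0, at least two indices attain the minimum of min_i(a_i + i · x_0).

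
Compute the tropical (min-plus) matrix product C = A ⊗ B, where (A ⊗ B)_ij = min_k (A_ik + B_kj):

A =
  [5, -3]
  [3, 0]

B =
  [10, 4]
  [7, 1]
A ⊗ B =
  [4, -2]
  [7, 1]

Apply the min-plus product entry-by-entry:
  C[0][0] = min over k of (A[0][0] + B[0][0] = 5 + 10 = 15, A[0][1] + B[1][0] = -3 + 7 = 4) = 4 (attained at k = 1)
  C[0][1] = min over k of (A[0][0] + B[0][1] = 5 + 4 = 9, A[0][1] + B[1][1] = -3 + 1 = -2) = -2 (attained at k = 1)
  C[1][0] = min over k of (A[1][0] + B[0][0] = 3 + 10 = 13, A[1][1] + B[1][0] = 0 + 7 = 7) = 7 (attained at k = 1)
  C[1][1] = min over k of (A[1][0] + B[0][1] = 3 + 4 = 7, A[1][1] + B[1][1] = 0 + 1 = 1) = 1 (attained at k = 1)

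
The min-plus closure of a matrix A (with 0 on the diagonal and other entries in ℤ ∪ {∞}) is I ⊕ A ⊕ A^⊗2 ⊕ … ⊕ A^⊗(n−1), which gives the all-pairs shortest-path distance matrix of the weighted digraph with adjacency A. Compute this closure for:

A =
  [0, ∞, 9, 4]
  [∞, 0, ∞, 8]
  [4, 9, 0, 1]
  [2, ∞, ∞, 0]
Closure =
  [0, 18, 9, 4]
  [10, 0, 19, 8]
  [3, 9, 0, 1]
  [2, 20, 11, 0]

This is the Floyd-Warshall all-pairs shortest-path computation. For each intermediate vertex k = 0, 1, …, 3, update dist[i][j] ← min(dist[i][j], dist[i][k] + dist[k][j]). The final matrix gives, for each (i, j), the minimum total weight of any directed path from i to j (possibly empty when i = j).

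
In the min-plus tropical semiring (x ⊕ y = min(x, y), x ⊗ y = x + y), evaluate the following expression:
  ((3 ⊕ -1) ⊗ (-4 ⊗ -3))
((3 ⊕ -1) ⊗ (-4 ⊗ -3)) = -8

Expand innermost to outermost. Recall ⊕ takes the minimum of its arguments and ⊗ takes their sum. Working out the expression ((3 ⊕ -1) ⊗ (-4 ⊗ -3)) gives -8.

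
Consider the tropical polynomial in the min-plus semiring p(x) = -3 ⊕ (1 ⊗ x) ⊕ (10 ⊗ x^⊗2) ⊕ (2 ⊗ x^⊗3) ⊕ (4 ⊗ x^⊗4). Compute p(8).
p(8) = -3

A tropical monomial a ⊗ x^⊗i evaluates to a + i · x. Evaluating each term at x = 8:
  Term 0 contributes -3 + 0 · 8 = -3
  Term 1 contributes 1 + 1 · 8 = 9
  Term 2 contributes 10 + 2 · 8 = 26
  Term 3 contributes 2 + 3 · 8 = 26
  Term 4 contributes 4 + 4 · 8 = 36
p(8) = ⊕ of these = min[-3, 9, 26, 26, 36] = -3.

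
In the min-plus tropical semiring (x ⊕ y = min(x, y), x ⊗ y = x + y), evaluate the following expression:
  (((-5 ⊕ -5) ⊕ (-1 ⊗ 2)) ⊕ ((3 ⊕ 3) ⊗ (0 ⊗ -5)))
(((-5 ⊕ -5) ⊕ (-1 ⊗ 2)) ⊕ ((3 ⊕ 3) ⊗ (0 ⊗ -5))) = -5

Expand innermost to outermost. Recall ⊕ takes the minimum of its arguments and ⊗ takes their sum. Working out the expression (((-5 ⊕ -5) ⊕ (-1 ⊗ 2)) ⊕ ((3 ⊕ 3) ⊗ (0 ⊗ -5))) gives -5.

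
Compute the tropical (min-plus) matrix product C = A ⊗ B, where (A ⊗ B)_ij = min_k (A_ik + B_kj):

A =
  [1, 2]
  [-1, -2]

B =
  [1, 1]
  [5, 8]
A ⊗ B =
  [2, 2]
  [0, 0]

Apply the min-plus product entry-by-entry:
  C[0][0] = min over k of (A[0][0] + B[0][0] = 1 + 1 = 2, A[0][1] + B[1][0] = 2 + 5 = 7) = 2 (attained at k = 0)
  C[0][1] = min over k of (A[0][0] + B[0][1] = 1 + 1 = 2, A[0][1] + B[1][1] = 2 + 8 = 10) = 2 (attained at k = 0)
  C[1][0] = min over k of (A[1][0] + B[0][0] = -1 + 1 = 0, A[1][1] + B[1][0] = -2 + 5 = 3) = 0 (attained at k = 0)
  C[1][1] = min over k of (A[1][0] + B[0][1] = -1 + 1 = 0, A[1][1] + B[1][1] = -2 + 8 = 6) = 0 (attained at k = 0)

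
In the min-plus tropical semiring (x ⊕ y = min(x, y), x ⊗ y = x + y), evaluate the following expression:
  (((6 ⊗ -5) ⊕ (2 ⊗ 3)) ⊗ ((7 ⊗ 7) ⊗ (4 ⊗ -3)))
(((6 ⊗ -5) ⊕ (2 ⊗ 3)) ⊗ ((7 ⊗ 7) ⊗ (4 ⊗ -3))) = 16

Expand innermost to outermost. Recall ⊕ takes the minimum of its arguments and ⊗ takes their sum. Working out the expression (((6 ⊗ -5) ⊕ (2 ⊗ 3)) ⊗ ((7 ⊗ 7) ⊗ (4 ⊗ -3))) gives 16.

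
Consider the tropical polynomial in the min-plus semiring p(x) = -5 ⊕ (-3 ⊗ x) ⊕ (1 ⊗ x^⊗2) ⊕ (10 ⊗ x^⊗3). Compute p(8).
p(8) = -5

A tropical monomial a ⊗ x^⊗i evaluates to a + i · x. Evaluating each term at x = 8:
  Term 0 contributes -5 + 0 · 8 = -5
  Term 1 contributes -3 + 1 · 8 = 5
  Term 2 contributes 1 + 2 · 8 = 17
  Term 3 contributes 10 + 3 · 8 = 34
p(8) = ⊕ of these = min[-5, 5, 17, 34] = -5.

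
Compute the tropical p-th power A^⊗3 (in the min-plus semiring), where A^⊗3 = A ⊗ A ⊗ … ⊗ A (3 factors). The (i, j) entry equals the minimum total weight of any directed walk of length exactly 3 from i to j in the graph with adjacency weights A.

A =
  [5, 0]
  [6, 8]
A^⊗3 =
  [11, 6]
  [12, 11]

Each entry (A^⊗3)_ij equals the minimum over all length-3 walks i = v_0 → v_1 → … → v_3 = j of Σ_t A[v_t][v_{t+1}]. For example, for (i, j) = (0, 1) we minimise over 4 possible intermediate vertex sequences; the minimum is 6, attained along the walk 0 → 1 → 0 → 1.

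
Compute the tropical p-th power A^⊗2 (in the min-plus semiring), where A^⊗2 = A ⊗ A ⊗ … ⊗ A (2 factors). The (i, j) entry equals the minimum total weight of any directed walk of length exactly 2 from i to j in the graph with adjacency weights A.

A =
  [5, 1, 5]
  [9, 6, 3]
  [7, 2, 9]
A^⊗2 =
  [10, 6, 4]
  [10, 5, 9]
  [11, 8, 5]

Each entry (A^⊗2)_ij equals the minimum over all length-2 walks i = v_0 → v_1 → … → v_2 = j of Σ_t A[v_t][v_{t+1}]. For example, for (i, j) = (0, 2) we minimise over 3 possible intermediate vertex sequences; the minimum is 4, attained along the walk 0 → 1 → 2.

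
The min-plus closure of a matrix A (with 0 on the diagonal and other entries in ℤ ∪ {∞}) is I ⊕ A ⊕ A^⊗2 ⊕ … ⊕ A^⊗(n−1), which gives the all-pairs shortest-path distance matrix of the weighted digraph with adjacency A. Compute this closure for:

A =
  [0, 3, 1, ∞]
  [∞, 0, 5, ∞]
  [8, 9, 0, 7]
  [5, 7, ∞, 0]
Closure =
  [0, 3, 1, 8]
  [13, 0, 5, 12]
  [8, 9, 0, 7]
  [5, 7, 6, 0]

This is the Floyd-Warshall all-pairs shortest-path computation. For each intermediate vertex k = 0, 1, …, 3, update dist[i][j] ← min(dist[i][j], dist[i][k] + dist[k][j]). The final matrix gives, for each (i, j), the minimum total weight of any directed path from i to j (possibly empty when i = j).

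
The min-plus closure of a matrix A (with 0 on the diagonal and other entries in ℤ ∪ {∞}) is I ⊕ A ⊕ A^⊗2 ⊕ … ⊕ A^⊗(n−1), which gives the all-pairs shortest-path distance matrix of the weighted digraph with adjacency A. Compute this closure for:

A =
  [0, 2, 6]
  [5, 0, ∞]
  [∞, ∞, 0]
Closure =
  [0, 2, 6]
  [5, 0, 11]
  [∞, ∞, 0]

This is the Floyd-Warshall all-pairs shortest-path computation. For each intermediate vertex k = 0, 1, …, 2, update dist[i][j] ← min(dist[i][j], dist[i][k] + dist[k][j]). The final matrix gives, for each (i, j), the minimum total weight of any directed path from i to j (possibly empty when i = j).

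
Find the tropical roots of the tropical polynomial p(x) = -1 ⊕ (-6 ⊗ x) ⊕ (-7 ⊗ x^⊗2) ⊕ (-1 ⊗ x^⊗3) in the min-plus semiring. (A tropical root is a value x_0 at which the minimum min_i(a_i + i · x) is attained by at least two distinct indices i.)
Roots: {-6, 1, 5}

Each tropical root is a break point of the lower envelope of the lines y = a_i + i · x (there are 4 lines, with slopes 0, 1, ..., 3). Only the lines that attain the minimum somewhere contribute to roots; other lines are dominated. Here the surviving (envelope) indices are i = 3, i = 2, i = 1, i = 0.
Intersections between consecutive envelope lines give the roots: for adjacent envelope indices i < j the intersection is x = (a_i − a_j) / (j − i). Reading off the sorted break points: {-6, 1, 5}.
Verification: at each break x_0, at least two indices attain the minimum of min_i(a_i + i · x_0).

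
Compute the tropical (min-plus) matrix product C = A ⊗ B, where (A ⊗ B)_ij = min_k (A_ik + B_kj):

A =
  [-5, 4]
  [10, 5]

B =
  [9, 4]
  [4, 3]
A ⊗ B =
  [4, -1]
  [9, 8]

Apply the min-plus product entry-by-entry:
  C[0][0] = min over k of (A[0][0] + B[0][0] = -5 + 9 = 4, A[0][1] + B[1][0] = 4 + 4 = 8) = 4 (attained at k = 0)
  C[0][1] = min over k of (A[0][0] + B[0][1] = -5 + 4 = -1, A[0][1] + B[1][1] = 4 + 3 = 7) = -1 (attained at k = 0)
  C[1][0] = min over k of (A[1][0] + B[0][0] = 10 + 9 = 19, A[1][1] + B[1][0] = 5 + 4 = 9) = 9 (attained at k = 1)
  C[1][1] = min over k of (A[1][0] + B[0][1] = 10 + 4 = 14, A[1][1] + B[1][1] = 5 + 3 = 8) = 8 (attained at k = 1)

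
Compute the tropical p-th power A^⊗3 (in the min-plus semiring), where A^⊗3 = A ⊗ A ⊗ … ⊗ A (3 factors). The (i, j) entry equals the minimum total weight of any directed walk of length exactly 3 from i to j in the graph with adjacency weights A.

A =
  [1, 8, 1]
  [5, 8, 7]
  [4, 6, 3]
A^⊗3 =
  [3, 8, 3]
  [7, 12, 7]
  [6, 11, 6]

Each entry (A^⊗3)_ij equals the minimum over all length-3 walks i = v_0 → v_1 → … → v_3 = j of Σ_t A[v_t][v_{t+1}]. For example, for (i, j) = (0, 2) we minimise over 9 possible intermediate vertex sequences; the minimum is 3, attained along the walk 0 → 0 → 0 → 2.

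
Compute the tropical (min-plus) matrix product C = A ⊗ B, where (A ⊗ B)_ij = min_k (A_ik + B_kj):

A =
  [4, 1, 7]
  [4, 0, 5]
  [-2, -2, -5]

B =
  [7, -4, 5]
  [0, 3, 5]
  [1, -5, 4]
A ⊗ B =
  [1, 0, 6]
  [0, 0, 5]
  [-4, -10, -1]

Apply the min-plus product entry-by-entry:
  C[0][0] = min over k of (A[0][0] + B[0][0] = 4 + 7 = 11, A[0][1] + B[1][0] = 1 + 0 = 1, A[0][2] + B[2][0] = 7 + 1 = 8) = 1 (attained at k = 1)
  C[0][1] = min over k of (A[0][0] + B[0][1] = 4 + -4 = 0, A[0][1] + B[1][1] = 1 + 3 = 4, A[0][2] + B[2][1] = 7 + -5 = 2) = 0 (attained at k = 0)
  C[0][2] = min over k of (A[0][0] + B[0][2] = 4 + 5 = 9, A[0][1] + B[1][2] = 1 + 5 = 6, A[0][2] + B[2][2] = 7 + 4 = 11) = 6 (attained at k = 1)
  C[1][0] = min over k of (A[1][0] + B[0][0] = 4 + 7 = 11, A[1][1] + B[1][0] = 0 + 0 = 0, A[1][2] + B[2][0] = 5 + 1 = 6) = 0 (attained at k = 1)
  C[1][1] = min over k of (A[1][0] + B[0][1] = 4 + -4 = 0, A[1][1] + B[1][1] = 0 + 3 = 3, A[1][2] + B[2][1] = 5 + -5 = 0) = 0 (attained at k = 0)
  C[1][2] = min over k of (A[1][0] + B[0][2] = 4 + 5 = 9, A[1][1] + B[1][2] = 0 + 5 = 5, A[1][2] + B[2][2] = 5 + 4 = 9) = 5 (attained at k = 1)
  C[2][0] = min over k of (A[2][0] + B[0][0] = -2 + 7 = 5, A[2][1] + B[1][0] = -2 + 0 = -2, A[2][2] + B[2][0] = -5 + 1 = -4) = -4 (attained at k = 2)
  C[2][1] = min over k of (A[2][0] + B[0][1] = -2 + -4 = -6, A[2][1] + B[1][1] = -2 + 3 = 1, A[2][2] + B[2][1] = -5 + -5 = -10) = -10 (attained at k = 2)
  C[2][2] = min over k of (A[2][0] + B[0][2] = -2 + 5 = 3, A[2][1] + B[1][2] = -2 + 5 = 3, A[2][2] + B[2][2] = -5 + 4 = -1) = -1 (attained at k = 2)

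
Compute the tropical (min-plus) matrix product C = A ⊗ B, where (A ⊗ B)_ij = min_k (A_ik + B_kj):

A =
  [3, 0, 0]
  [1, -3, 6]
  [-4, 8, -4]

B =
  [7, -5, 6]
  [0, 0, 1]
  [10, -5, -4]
A ⊗ B =
  [0, -5, -4]
  [-3, -4, -2]
  [3, -9, -8]

Apply the min-plus product entry-by-entry:
  C[0][0] = min over k of (A[0][0] + B[0][0] = 3 + 7 = 10, A[0][1] + B[1][0] = 0 + 0 = 0, A[0][2] + B[2][0] = 0 + 10 = 10) = 0 (attained at k = 1)
  C[0][1] = min over k of (A[0][0] + B[0][1] = 3 + -5 = -2, A[0][1] + B[1][1] = 0 + 0 = 0, A[0][2] + B[2][1] = 0 + -5 = -5) = -5 (attained at k = 2)
  C[0][2] = min over k of (A[0][0] + B[0][2] = 3 + 6 = 9, A[0][1] + B[1][2] = 0 + 1 = 1, A[0][2] + B[2][2] = 0 + -4 = -4) = -4 (attained at k = 2)
  C[1][0] = min over k of (A[1][0] + B[0][0] = 1 + 7 = 8, A[1][1] + B[1][0] = -3 + 0 = -3, A[1][2] + B[2][0] = 6 + 10 = 16) = -3 (attained at k = 1)
  C[1][1] = min over k of (A[1][0] + B[0][1] = 1 + -5 = -4, A[1][1] + B[1][1] = -3 + 0 = -3, A[1][2] + B[2][1] = 6 + -5 = 1) = -4 (attained at k = 0)
  C[1][2] = min over k of (A[1][0] + B[0][2] = 1 + 6 = 7, A[1][1] + B[1][2] = -3 + 1 = -2, A[1][2] + B[2][2] = 6 + -4 = 2) = -2 (attained at k = 1)
  C[2][0] = min over k of (A[2][0] + B[0][0] = -4 + 7 = 3, A[2][1] + B[1][0] = 8 + 0 = 8, A[2][2] + B[2][0] = -4 + 10 = 6) = 3 (attained at k = 0)
  C[2][1] = min over k of (A[2][0] + B[0][1] = -4 + -5 = -9, A[2][1] + B[1][1] = 8 + 0 = 8, A[2][2] + B[2][1] = -4 + -5 = -9) = -9 (attained at k = 0)
  C[2][2] = min over k of (A[2][0] + B[0][2] = -4 + 6 = 2, A[2][1] + B[1][2] = 8 + 1 = 9, A[2][2] + B[2][2] = -4 + -4 = -8) = -8 (attained at k = 2)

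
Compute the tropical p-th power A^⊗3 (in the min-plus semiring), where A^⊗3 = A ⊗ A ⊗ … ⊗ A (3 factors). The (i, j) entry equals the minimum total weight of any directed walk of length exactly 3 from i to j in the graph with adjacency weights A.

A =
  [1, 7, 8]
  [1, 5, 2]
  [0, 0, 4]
A^⊗3 =
  [3, 9, 10]
  [3, 6, 4]
  [2, 2, 6]

Each entry (A^⊗3)_ij equals the minimum over all length-3 walks i = v_0 → v_1 → … → v_3 = j of Σ_t A[v_t][v_{t+1}]. For example, for (i, j) = (0, 2) we minimise over 9 possible intermediate vertex sequences; the minimum is 10, attained along the walk 0 → 0 → 0 → 2.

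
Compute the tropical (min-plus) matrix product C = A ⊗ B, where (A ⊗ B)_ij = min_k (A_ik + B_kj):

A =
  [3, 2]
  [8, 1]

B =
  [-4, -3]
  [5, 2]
A ⊗ B =
  [-1, 0]
  [4, 3]

Apply the min-plus product entry-by-entry:
  C[0][0] = min over k of (A[0][0] + B[0][0] = 3 + -4 = -1, A[0][1] + B[1][0] = 2 + 5 = 7) = -1 (attained at k = 0)
  C[0][1] = min over k of (A[0][0] + B[0][1] = 3 + -3 = 0, A[0][1] + B[1][1] = 2 + 2 = 4) = 0 (attained at k = 0)
  C[1][0] = min over k of (A[1][0] + B[0][0] = 8 + -4 = 4, A[1][1] + B[1][0] = 1 + 5 = 6) = 4 (attained at k = 0)
  C[1][1] = min over k of (A[1][0] + B[0][1] = 8 + -3 = 5, A[1][1] + B[1][1] = 1 + 2 = 3) = 3 (attained at k = 1)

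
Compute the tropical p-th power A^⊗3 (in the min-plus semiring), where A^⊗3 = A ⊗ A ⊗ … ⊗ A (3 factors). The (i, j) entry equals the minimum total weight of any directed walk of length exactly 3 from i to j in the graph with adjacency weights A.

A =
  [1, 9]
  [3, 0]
A^⊗3 =
  [3, 9]
  [3, 0]

Each entry (A^⊗3)_ij equals the minimum over all length-3 walks i = v_0 → v_1 → … → v_3 = j of Σ_t A[v_t][v_{t+1}]. For example, for (i, j) = (0, 1) we minimise over 4 possible intermediate vertex sequences; the minimum is 9, attained along the walk 0 → 1 → 1 → 1.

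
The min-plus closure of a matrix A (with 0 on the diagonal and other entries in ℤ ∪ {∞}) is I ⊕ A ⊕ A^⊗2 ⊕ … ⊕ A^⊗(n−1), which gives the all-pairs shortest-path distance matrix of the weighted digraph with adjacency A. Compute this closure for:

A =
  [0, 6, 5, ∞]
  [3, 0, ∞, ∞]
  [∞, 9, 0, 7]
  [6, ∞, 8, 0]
Closure =
  [0, 6, 5, 12]
  [3, 0, 8, 15]
  [12, 9, 0, 7]
  [6, 12, 8, 0]

This is the Floyd-Warshall all-pairs shortest-path computation. For each intermediate vertex k = 0, 1, …, 3, update dist[i][j] ← min(dist[i][j], dist[i][k] + dist[k][j]). The final matrix gives, for each (i, j), the minimum total weight of any directed path from i to j (possibly empty when i = j).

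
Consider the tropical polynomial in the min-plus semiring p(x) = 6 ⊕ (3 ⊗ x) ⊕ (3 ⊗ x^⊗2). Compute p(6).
p(6) = 6

A tropical monomial a ⊗ x^⊗i evaluates to a + i · x. Evaluating each term at x = 6:
  Term 0 contributes 6 + 0 · 6 = 6
  Term 1 contributes 3 + 1 · 6 = 9
  Term 2 contributes 3 + 2 · 6 = 15
p(6) = ⊕ of these = min[6, 9, 15] = 6.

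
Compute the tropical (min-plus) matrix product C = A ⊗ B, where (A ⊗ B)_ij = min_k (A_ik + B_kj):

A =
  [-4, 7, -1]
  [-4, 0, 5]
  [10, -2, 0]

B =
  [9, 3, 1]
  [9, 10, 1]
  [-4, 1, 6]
A ⊗ B =
  [-5, -1, -3]
  [1, -1, -3]
  [-4, 1, -1]

Apply the min-plus product entry-by-entry:
  C[0][0] = min over k of (A[0][0] + B[0][0] = -4 + 9 = 5, A[0][1] + B[1][0] = 7 + 9 = 16, A[0][2] + B[2][0] = -1 + -4 = -5) = -5 (attained at k = 2)
  C[0][1] = min over k of (A[0][0] + B[0][1] = -4 + 3 = -1, A[0][1] + B[1][1] = 7 + 10 = 17, A[0][2] + B[2][1] = -1 + 1 = 0) = -1 (attained at k = 0)
  C[0][2] = min over k of (A[0][0] + B[0][2] = -4 + 1 = -3, A[0][1] + B[1][2] = 7 + 1 = 8, A[0][2] + B[2][2] = -1 + 6 = 5) = -3 (attained at k = 0)
  C[1][0] = min over k of (A[1][0] + B[0][0] = -4 + 9 = 5, A[1][1] + B[1][0] = 0 + 9 = 9, A[1][2] + B[2][0] = 5 + -4 = 1) = 1 (attained at k = 2)
  C[1][1] = min over k of (A[1][0] + B[0][1] = -4 + 3 = -1, A[1][1] + B[1][1] = 0 + 10 = 10, A[1][2] + B[2][1] = 5 + 1 = 6) = -1 (attained at k = 0)
  C[1][2] = min over k of (A[1][0] + B[0][2] = -4 + 1 = -3, A[1][1] + B[1][2] = 0 + 1 = 1, A[1][2] + B[2][2] = 5 + 6 = 11) = -3 (attained at k = 0)
  C[2][0] = min over k of (A[2][0] + B[0][0] = 10 + 9 = 19, A[2][1] + B[1][0] = -2 + 9 = 7, A[2][2] + B[2][0] = 0 + -4 = -4) = -4 (attained at k = 2)
  C[2][1] = min over k of (A[2][0] + B[0][1] = 10 + 3 = 13, A[2][1] + B[1][1] = -2 + 10 = 8, A[2][2] + B[2][1] = 0 + 1 = 1) = 1 (attained at k = 2)
  C[2][2] = min over k of (A[2][0] + B[0][2] = 10 + 1 = 11, A[2][1] + B[1][2] = -2 + 1 = -1, A[2][2] + B[2][2] = 0 + 6 = 6) = -1 (attained at k = 1)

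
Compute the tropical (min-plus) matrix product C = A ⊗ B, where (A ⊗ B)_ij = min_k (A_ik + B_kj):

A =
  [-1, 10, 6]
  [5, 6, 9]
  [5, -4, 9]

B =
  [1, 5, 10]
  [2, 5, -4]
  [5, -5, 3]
A ⊗ B =
  [0, 1, 6]
  [6, 4, 2]
  [-2, 1, -8]

Apply the min-plus product entry-by-entry:
  C[0][0] = min over k of (A[0][0] + B[0][0] = -1 + 1 = 0, A[0][1] + B[1][0] = 10 + 2 = 12, A[0][2] + B[2][0] = 6 + 5 = 11) = 0 (attained at k = 0)
  C[0][1] = min over k of (A[0][0] + B[0][1] = -1 + 5 = 4, A[0][1] + B[1][1] = 10 + 5 = 15, A[0][2] + B[2][1] = 6 + -5 = 1) = 1 (attained at k = 2)
  C[0][2] = min over k of (A[0][0] + B[0][2] = -1 + 10 = 9, A[0][1] + B[1][2] = 10 + -4 = 6, A[0][2] + B[2][2] = 6 + 3 = 9) = 6 (attained at k = 1)
  C[1][0] = min over k of (A[1][0] + B[0][0] = 5 + 1 = 6, A[1][1] + B[1][0] = 6 + 2 = 8, A[1][2] + B[2][0] = 9 + 5 = 14) = 6 (attained at k = 0)
  C[1][1] = min over k of (A[1][0] + B[0][1] = 5 + 5 = 10, A[1][1] + B[1][1] = 6 + 5 = 11, A[1][2] + B[2][1] = 9 + -5 = 4) = 4 (attained at k = 2)
  C[1][2] = min over k of (A[1][0] + B[0][2] = 5 + 10 = 15, A[1][1] + B[1][2] = 6 + -4 = 2, A[1][2] + B[2][2] = 9 + 3 = 12) = 2 (attained at k = 1)
  C[2][0] = min over k of (A[2][0] + B[0][0] = 5 + 1 = 6, A[2][1] + B[1][0] = -4 + 2 = -2, A[2][2] + B[2][0] = 9 + 5 = 14) = -2 (attained at k = 1)
  C[2][1] = min over k of (A[2][0] + B[0][1] = 5 + 5 = 10, A[2][1] + B[1][1] = -4 + 5 = 1, A[2][2] + B[2][1] = 9 + -5 = 4) = 1 (attained at k = 1)
  C[2][2] = min over k of (A[2][0] + B[0][2] = 5 + 10 = 15, A[2][1] + B[1][2] = -4 + -4 = -8, A[2][2] + B[2][2] = 9 + 3 = 12) = -8 (attained at k = 1)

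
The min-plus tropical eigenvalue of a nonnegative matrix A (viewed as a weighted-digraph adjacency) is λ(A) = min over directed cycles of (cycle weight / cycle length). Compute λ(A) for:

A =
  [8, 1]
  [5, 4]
λ(A) = 3

Enumerate directed cycles and compute their means (weight / length). Sample:
  cycle 0 → 0: weight = 8, length = 1, mean = 8/1 ≈ 8.000
  cycle 1 → 1: weight = 4, length = 1, mean = 4/1 ≈ 4.000
  cycle 0 → 1 → 0: weight = 6, length = 2, mean = 6/2 ≈ 3.000
  cycle 1 → 0 → 1: weight = 6, length = 2, mean = 6/2 ≈ 3.000
Minimum mean = 3.000, attained e.g. along the cycle 0 → 1 → 0 with weight 6 and length 2. So λ(A) = 6/2 = 3.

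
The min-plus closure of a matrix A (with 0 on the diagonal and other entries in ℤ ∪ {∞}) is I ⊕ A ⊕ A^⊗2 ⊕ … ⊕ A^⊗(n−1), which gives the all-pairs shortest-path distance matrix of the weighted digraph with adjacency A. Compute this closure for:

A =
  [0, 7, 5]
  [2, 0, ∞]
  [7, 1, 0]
Closure =
  [0, 6, 5]
  [2, 0, 7]
  [3, 1, 0]

This is the Floyd-Warshall all-pairs shortest-path computation. For each intermediate vertex k = 0, 1, …, 2, update dist[i][j] ← min(dist[i][j], dist[i][k] + dist[k][j]). The final matrix gives, for each (i, j), the minimum total weight of any directed path from i to j (possibly empty when i = j).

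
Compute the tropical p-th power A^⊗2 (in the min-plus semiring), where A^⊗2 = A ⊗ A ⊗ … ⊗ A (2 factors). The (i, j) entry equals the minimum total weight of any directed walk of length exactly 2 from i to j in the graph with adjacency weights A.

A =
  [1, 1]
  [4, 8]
A^⊗2 =
  [2, 2]
  [5, 5]

Each entry (A^⊗2)_ij equals the minimum over all length-2 walks i = v_0 → v_1 → … → v_2 = j of Σ_t A[v_t][v_{t+1}]. For example, for (i, j) = (0, 1) we minimise over 2 possible intermediate vertex sequences; the minimum is 2, attained along the walk 0 → 0 → 1.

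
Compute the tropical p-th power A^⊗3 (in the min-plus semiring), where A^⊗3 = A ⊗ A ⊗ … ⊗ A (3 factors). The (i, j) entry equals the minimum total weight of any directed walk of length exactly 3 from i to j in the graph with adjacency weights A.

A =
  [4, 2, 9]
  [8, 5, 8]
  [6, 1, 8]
A^⊗3 =
  [12, 10, 14]
  [16, 14, 17]
  [13, 10, 14]

Each entry (A^⊗3)_ij equals the minimum over all length-3 walks i = v_0 → v_1 → … → v_3 = j of Σ_t A[v_t][v_{t+1}]. For example, for (i, j) = (0, 2) we minimise over 9 possible intermediate vertex sequences; the minimum is 14, attained along the walk 0 → 0 → 1 → 2.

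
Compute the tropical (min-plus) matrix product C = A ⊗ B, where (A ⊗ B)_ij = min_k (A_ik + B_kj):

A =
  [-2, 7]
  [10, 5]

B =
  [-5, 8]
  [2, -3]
A ⊗ B =
  [-7, 4]
  [5, 2]

Apply the min-plus product entry-by-entry:
  C[0][0] = min over k of (A[0][0] + B[0][0] = -2 + -5 = -7, A[0][1] + B[1][0] = 7 + 2 = 9) = -7 (attained at k = 0)
  C[0][1] = min over k of (A[0][0] + B[0][1] = -2 + 8 = 6, A[0][1] + B[1][1] = 7 + -3 = 4) = 4 (attained at k = 1)
  C[1][0] = min over k of (A[1][0] + B[0][0] = 10 + -5 = 5, A[1][1] + B[1][0] = 5 + 2 = 7) = 5 (attained at k = 0)
  C[1][1] = min over k of (A[1][0] + B[0][1] = 10 + 8 = 18, A[1][1] + B[1][1] = 5 + -3 = 2) = 2 (attained at k = 1)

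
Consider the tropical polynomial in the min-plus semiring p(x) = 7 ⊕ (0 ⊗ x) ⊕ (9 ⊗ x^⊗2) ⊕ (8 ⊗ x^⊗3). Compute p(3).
p(3) = 3

A tropical monomial a ⊗ x^⊗i evaluates to a + i · x. Evaluating each term at x = 3:
  Term 0 contributes 7 + 0 · 3 = 7
  Term 1 contributes 0 + 1 · 3 = 3
  Term 2 contributes 9 + 2 · 3 = 15
  Term 3 contributes 8 + 3 · 3 = 17
p(3) = ⊕ of these = min[7, 3, 15, 17] = 3.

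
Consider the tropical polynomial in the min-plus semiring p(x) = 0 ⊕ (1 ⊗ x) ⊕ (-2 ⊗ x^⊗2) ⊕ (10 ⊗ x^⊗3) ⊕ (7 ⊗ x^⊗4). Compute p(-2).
p(-2) = -6

A tropical monomial a ⊗ x^⊗i evaluates to a + i · x. Evaluating each term at x = -2:
  Term 0 contributes 0 + 0 · -2 = 0
  Term 1 contributes 1 + 1 · -2 = -1
  Term 2 contributes -2 + 2 · -2 = -6
  Term 3 contributes 10 + 3 · -2 = 4
  Term 4 contributes 7 + 4 · -2 = -1
p(-2) = ⊕ of these = min[0, -1, -6, 4, -1] = -6.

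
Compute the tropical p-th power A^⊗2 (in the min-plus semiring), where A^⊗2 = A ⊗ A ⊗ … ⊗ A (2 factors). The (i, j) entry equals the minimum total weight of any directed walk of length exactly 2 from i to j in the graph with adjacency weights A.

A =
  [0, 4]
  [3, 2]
A^⊗2 =
  [0, 4]
  [3, 4]

Each entry (A^⊗2)_ij equals the minimum over all length-2 walks i = v_0 → v_1 → … → v_2 = j of Σ_t A[v_t][v_{t+1}]. For example, for (i, j) = (0, 1) we minimise over 2 possible intermediate vertex sequences; the minimum is 4, attained along the walk 0 → 0 → 1.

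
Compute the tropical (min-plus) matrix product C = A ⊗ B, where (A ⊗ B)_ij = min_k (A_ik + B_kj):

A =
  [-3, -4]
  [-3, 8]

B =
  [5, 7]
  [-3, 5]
A ⊗ B =
  [-7, 1]
  [2, 4]

Apply the min-plus product entry-by-entry:
  C[0][0] = min over k of (A[0][0] + B[0][0] = -3 + 5 = 2, A[0][1] + B[1][0] = -4 + -3 = -7) = -7 (attained at k = 1)
  C[0][1] = min over k of (A[0][0] + B[0][1] = -3 + 7 = 4, A[0][1] + B[1][1] = -4 + 5 = 1) = 1 (attained at k = 1)
  C[1][0] = min over k of (A[1][0] + B[0][0] = -3 + 5 = 2, A[1][1] + B[1][0] = 8 + -3 = 5) = 2 (attained at k = 0)
  C[1][1] = min over k of (A[1][0] + B[0][1] = -3 + 7 = 4, A[1][1] + B[1][1] = 8 + 5 = 13) = 4 (attained at k = 0)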